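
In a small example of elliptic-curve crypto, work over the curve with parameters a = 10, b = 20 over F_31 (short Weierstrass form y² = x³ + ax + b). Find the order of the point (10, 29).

2P: tangent at (10, 29): λ = (3·10² + 10)/(2·29) ≡ 0/27. 27⁻¹ ≡ 23 (mod 31) since 27·23 = 621 ≡ 1, so λ ≡ 0·23 ≡ 0.
  x = λ² - 10 - 10 = 0 - 20 ≡ 11; y = λ·(10 - 11) - 29 ≡ 2. → (11, 2)
3P: (11, 2) + (10, 29). λ = (29 - 2)/(10 - 11) ≡ 27/30 mod 31. 30⁻¹ ≡ 30 (mod 31), so λ ≡ 4.
  x = λ² - 11 - 10 = 16 - 21 ≡ 26; y = λ·(11 - 26) - 2 ≡ 0. → (26, 0)
4P: (26, 0) + (10, 29). λ = (29 - 0)/(10 - 26) ≡ 29/15 mod 31. 15⁻¹ ≡ 29 (mod 31), so λ ≡ 4.
  x = λ² - 26 - 10 = 16 - 36 ≡ 11; y = λ·(26 - 11) - 0 ≡ 29. → (11, 29)
5P: (11, 29) + (10, 29). λ = (29 - 29)/(10 - 11) ≡ 0/30 mod 31. 30⁻¹ ≡ 30 (mod 31), so λ ≡ 0.
  x = λ² - 11 - 10 = 0 - 21 ≡ 10; y = λ·(11 - 10) - 29 ≡ 2. → (10, 2)
6P: (10, 2) + (10, 29): same x and y₁ ≡ -y₂, so the sum is O.
6P = O, so the order is 6.

6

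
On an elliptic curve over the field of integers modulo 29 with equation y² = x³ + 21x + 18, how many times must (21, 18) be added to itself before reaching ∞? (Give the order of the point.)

2P: tangent at (21, 18): λ = (3·21² + 21)/(2·18) ≡ 10/7. 7⁻¹ ≡ 25 (mod 29) since 7·25 = 175 ≡ 1, so λ ≡ 10·25 ≡ 18.
  x = λ² - 21 - 21 = 324 - 42 ≡ 21; y = λ·(21 - 21) - 18 ≡ 11. → (21, 11)
3P: (21, 11) + (21, 18): same x and y₁ ≡ -y₂, so the sum is ∞.
3P = ∞, so the order is 3.

3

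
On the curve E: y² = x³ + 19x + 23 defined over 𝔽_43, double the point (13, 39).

tangent at (13, 39): λ = (3·13² + 19)/(2·39) ≡ 10/35. 35⁻¹ ≡ 16 (mod 43) since 35·16 = 560 ≡ 1, so λ ≡ 10·16 ≡ 31.
  x = λ² - 13 - 13 = 961 - 26 ≡ 32; y = λ·(13 - 32) - 39 ≡ 17. → (32, 17)

(32, 17)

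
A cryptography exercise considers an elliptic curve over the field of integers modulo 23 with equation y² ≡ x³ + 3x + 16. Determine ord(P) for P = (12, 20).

2P: tangent at (12, 20): λ = (3·12² + 3)/(2·20) ≡ 21/17. 17⁻¹ ≡ 19 (mod 23), so λ ≡ 21·19 ≡ 8.
  x = λ² - 12 - 12 = 64 - 24 ≡ 17; y = λ·(12 - 17) - 20 ≡ 9. → (17, 9)
3P: (17, 9) + (12, 20). λ = (20 - 9)/(12 - 17) ≡ 11/18 mod 23. 18⁻¹ ≡ 9 (mod 23) since 18·9 = 162 ≡ 1, so λ ≡ 7.
  x = λ² - 17 - 12 = 49 - 29 ≡ 20; y = λ·(17 - 20) - 9 ≡ 16. → (20, 16)
4P: (20, 16) + (12, 20). λ = (20 - 16)/(12 - 20) ≡ 4/15 mod 23. 15⁻¹ ≡ 20 (mod 23), so λ ≡ 11.
  x = λ² - 20 - 12 = 121 - 32 ≡ 20; y = λ·(20 - 20) - 16 ≡ 7. → (20, 7)
5P: (20, 7) + (12, 20). λ = (20 - 7)/(12 - 20) ≡ 13/15 mod 23. 15⁻¹ ≡ 20 (mod 23), so λ ≡ 7.
  x = λ² - 20 - 12 = 49 - 32 ≡ 17; y = λ·(20 - 17) - 7 ≡ 14. → (17, 14)
6P: (17, 14) + (12, 20). λ = (20 - 14)/(12 - 17) ≡ 6/18 mod 23. 18⁻¹ ≡ 9 (mod 23) since 18·9 = 162 ≡ 1, so λ ≡ 8.
  x = λ² - 17 - 12 = 64 - 29 ≡ 12; y = λ·(17 - 12) - 14 ≡ 3. → (12, 3)
7P: (12, 3) + (12, 20): same x and y₁ ≡ -y₂, so the sum is 𝒪.
7P = 𝒪, so the order is 7.

7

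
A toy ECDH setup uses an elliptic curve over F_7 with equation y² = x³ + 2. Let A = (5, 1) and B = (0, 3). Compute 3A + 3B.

First 3A:
Repeated addition: build up to 3A.
2A: tangent at (5, 1): λ = (3·5² + 0)/(2·1) ≡ 5/2. 2⁻¹ ≡ 4 (mod 7) since 2·4 = 8 ≡ 1, so λ ≡ 5·4 ≡ 6.
  x = λ² - 5 - 5 = 36 - 10 ≡ 5; y = λ·(5 - 5) - 1 ≡ 6. → (5, 6)
3A: (5, 6) + (5, 1): same x and y₁ ≡ -y₂, so the sum is O.
3A = O.
Next 3B:
Repeated addition: build up to 3B.
2B: tangent at (0, 3): λ = (3·0² + 0)/(2·3) ≡ 0/6. 6⁻¹ ≡ 6 (mod 7), so λ ≡ 0·6 ≡ 0.
  x = λ² - 0 - 0 = 0 - 0 ≡ 0; y = λ·(0 - 0) - 3 ≡ 4. → (0, 4)
3B: (0, 4) + (0, 3): same x and y₁ ≡ -y₂, so the sum is O.
3B = O.
Finally 3A + 3B:
O + O = O (identity).

O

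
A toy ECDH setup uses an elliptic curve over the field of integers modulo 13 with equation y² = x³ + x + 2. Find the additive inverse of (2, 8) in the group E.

-(2, 8) = (2, -8 mod 13) = (2, 5).

(2, 5)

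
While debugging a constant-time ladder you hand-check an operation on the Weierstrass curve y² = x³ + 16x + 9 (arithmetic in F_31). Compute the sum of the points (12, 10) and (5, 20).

(12, 10) + (5, 20). λ = (20 - 10)/(5 - 12) ≡ 10/24 mod 31. 24⁻¹ ≡ 22 (mod 31), so λ ≡ 3.
  x = λ² - 12 - 5 = 9 - 17 ≡ 23; y = λ·(12 - 23) - 10 ≡ 19. → (23, 19)

(23, 19)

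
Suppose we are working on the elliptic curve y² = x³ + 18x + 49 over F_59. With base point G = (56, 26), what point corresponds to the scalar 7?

Repeated addition: build up to 7G.
2G: tangent at (56, 26): λ = (3·56² + 18)/(2·26) ≡ 45/52. 52⁻¹ ≡ 42 (mod 59), so λ ≡ 45·42 ≡ 2.
  x = λ² - 56 - 56 = 4 - 112 ≡ 10; y = λ·(56 - 10) - 26 ≡ 7. → (10, 7)
3G: (10, 7) + (56, 26). λ = (26 - 7)/(56 - 10) ≡ 19/46 mod 59. 46⁻¹ ≡ 9 (mod 59), so λ ≡ 53.
  x = λ² - 10 - 56 = 2809 - 66 ≡ 29; y = λ·(10 - 29) - 7 ≡ 48. → (29, 48)
4G: (29, 48) + (56, 26). λ = (26 - 48)/(56 - 29) ≡ 37/27 mod 59. 27⁻¹ ≡ 35 (mod 59), so λ ≡ 56.
  x = λ² - 29 - 56 = 3136 - 85 ≡ 42; y = λ·(29 - 42) - 48 ≡ 50. → (42, 50)
5G: (42, 50) + (56, 26). λ = (26 - 50)/(56 - 42) ≡ 35/14 mod 59. 14⁻¹ ≡ 38 (mod 59), so λ ≡ 32.
  x = λ² - 42 - 56 = 1024 - 98 ≡ 41; y = λ·(42 - 41) - 50 ≡ 41. → (41, 41)
6G: (41, 41) + (56, 26). λ = (26 - 41)/(56 - 41) ≡ 44/15 mod 59. 15⁻¹ ≡ 4 (mod 59), so λ ≡ 58.
  x = λ² - 41 - 56 = 3364 - 97 ≡ 22; y = λ·(41 - 22) - 41 ≡ 58. → (22, 58)
7G: (22, 58) + (56, 26). λ = (26 - 58)/(56 - 22) ≡ 27/34 mod 59. 34⁻¹ ≡ 33 (mod 59), so λ ≡ 6.
  x = λ² - 22 - 56 = 36 - 78 ≡ 17; y = λ·(22 - 17) - 58 ≡ 31. → (17, 31)

(17, 31)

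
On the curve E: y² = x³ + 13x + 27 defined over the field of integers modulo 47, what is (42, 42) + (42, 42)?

tangent at (42, 42): λ = (3·42² + 13)/(2·42) ≡ 41/37. 37⁻¹ ≡ 14 (mod 47) since 37·14 = 518 ≡ 1, so λ ≡ 41·14 ≡ 10.
  x = λ² - 42 - 42 = 100 - 84 ≡ 16; y = λ·(42 - 16) - 42 ≡ 30. → (16, 30)

(16, 30)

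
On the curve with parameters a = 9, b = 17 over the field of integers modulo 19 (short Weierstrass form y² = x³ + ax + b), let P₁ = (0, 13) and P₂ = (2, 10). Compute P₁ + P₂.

(0, 13) + (2, 10). λ = (10 - 13)/(2 - 0) ≡ 16/2 mod 19. 2⁻¹ ≡ 10 (mod 19), so λ ≡ 8.
  x = λ² - 0 - 2 = 64 - 2 ≡ 5; y = λ·(0 - 5) - 13 ≡ 4. → (5, 4)

(5, 4)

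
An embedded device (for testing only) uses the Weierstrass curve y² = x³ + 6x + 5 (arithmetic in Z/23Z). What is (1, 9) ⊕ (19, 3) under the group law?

(1, 9) + (19, 3). λ = (3 - 9)/(19 - 1) ≡ 17/18 mod 23. 18⁻¹ ≡ 9 (mod 23) since 18·9 = 162 ≡ 1, so λ ≡ 15.
  x = λ² - 1 - 19 = 225 - 20 ≡ 21; y = λ·(1 - 21) - 9 ≡ 13. → (21, 13)

(21, 13)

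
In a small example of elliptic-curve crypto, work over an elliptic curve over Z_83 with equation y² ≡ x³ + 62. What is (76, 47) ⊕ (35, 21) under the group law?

(76, 47) + (35, 21). λ = (21 - 47)/(35 - 76) ≡ 57/42 mod 83. 42⁻¹ ≡ 2 (mod 83), so λ ≡ 31.
  x = λ² - 76 - 35 = 961 - 111 ≡ 20; y = λ·(76 - 20) - 47 ≡ 29. → (20, 29)

(20, 29)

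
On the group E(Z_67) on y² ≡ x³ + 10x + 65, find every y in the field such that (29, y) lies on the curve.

x³ + 10x + 65 = 24744 ≡ 21 (mod 67).
Square roots of 21 mod 67: 17 and 50 (since 17² = 289 ≡ 21).

17, 50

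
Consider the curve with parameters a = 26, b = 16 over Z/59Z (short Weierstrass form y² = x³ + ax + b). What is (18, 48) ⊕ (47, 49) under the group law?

(57, 30)

(18, 48) + (47, 49). λ = (49 - 48)/(47 - 18) ≡ 1/29 mod 59. 29⁻¹ ≡ 57 (mod 59), so λ ≡ 57.
  x = λ² - 18 - 47 = 3249 - 65 ≡ 57; y = λ·(18 - 57) - 48 ≡ 30. → (57, 30)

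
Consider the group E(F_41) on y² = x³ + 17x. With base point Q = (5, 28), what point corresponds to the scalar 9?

Double-and-add on 9 = (1001)₂. Start with Q = (5, 28) for the leading 1-bit.
double: tangent at (5, 28): λ = (3·5² + 17)/(2·28) ≡ 10/15. 15⁻¹ ≡ 11 (mod 41), so λ ≡ 10·11 ≡ 28.
  x = λ² - 5 - 5 = 784 - 10 ≡ 36; y = λ·(5 - 36) - 28 ≡ 6. → (36, 6)
double: tangent at (36, 6): λ = (3·36² + 17)/(2·6) ≡ 10/12. 12⁻¹ ≡ 24 (mod 41), so λ ≡ 10·24 ≡ 35.
  x = λ² - 36 - 36 = 1225 - 72 ≡ 5; y = λ·(36 - 5) - 6 ≡ 13. → (5, 13)
double: tangent at (5, 13): λ = (3·5² + 17)/(2·13) ≡ 10/26. 26⁻¹ ≡ 30 (mod 41) since 26·30 = 780 ≡ 1, so λ ≡ 10·30 ≡ 13.
  x = λ² - 5 - 5 = 169 - 10 ≡ 36; y = λ·(5 - 36) - 13 ≡ 35. → (36, 35)
add Q: (36, 35) + (5, 28). λ = (28 - 35)/(5 - 36) ≡ 34/10 mod 41. 10⁻¹ ≡ 37 (mod 41), so λ ≡ 28.
  x = λ² - 36 - 5 = 784 - 41 ≡ 5; y = λ·(36 - 5) - 35 ≡ 13. → (5, 13)

(5, 13)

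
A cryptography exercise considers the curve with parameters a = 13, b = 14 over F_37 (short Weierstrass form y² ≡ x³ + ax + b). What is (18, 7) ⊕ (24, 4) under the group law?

(23, 14)

(18, 7) + (24, 4). λ = (4 - 7)/(24 - 18) ≡ 34/6 mod 37. 6⁻¹ ≡ 31 (mod 37) since 6·31 = 186 ≡ 1, so λ ≡ 18.
  x = λ² - 18 - 24 = 324 - 42 ≡ 23; y = λ·(18 - 23) - 7 ≡ 14. → (23, 14)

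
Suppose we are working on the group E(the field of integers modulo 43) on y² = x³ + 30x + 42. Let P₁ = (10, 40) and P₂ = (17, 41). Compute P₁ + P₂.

(10, 40) + (17, 41). λ = (41 - 40)/(17 - 10) ≡ 1/7 mod 43. 7⁻¹ ≡ 37 (mod 43), so λ ≡ 37.
  x = λ² - 10 - 17 = 1369 - 27 ≡ 9; y = λ·(10 - 9) - 40 ≡ 40. → (9, 40)

(9, 40)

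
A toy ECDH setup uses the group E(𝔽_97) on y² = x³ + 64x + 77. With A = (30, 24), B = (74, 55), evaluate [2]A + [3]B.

(93, 40)

First 2A:
Repeated addition: build up to 2A.
2A: tangent at (30, 24): λ = (3·30² + 64)/(2·24) ≡ 48/48. 48⁻¹ ≡ 95 (mod 97), so λ ≡ 48·95 ≡ 1.
  x = λ² - 30 - 30 = 1 - 60 ≡ 38; y = λ·(30 - 38) - 24 ≡ 65. → (38, 65)
2A = (38, 65).
Next 3B:
Repeated addition: build up to 3B.
2B: tangent at (74, 55): λ = (3·74² + 64)/(2·55) ≡ 2/13. 13⁻¹ ≡ 15 (mod 97), so λ ≡ 2·15 ≡ 30.
  x = λ² - 74 - 74 = 900 - 148 ≡ 73; y = λ·(74 - 73) - 55 ≡ 72. → (73, 72)
3B: (73, 72) + (74, 55). λ = (55 - 72)/(74 - 73) ≡ 80/1 mod 97. 1⁻¹ ≡ 1 (mod 97), so λ ≡ 80.
  x = λ² - 73 - 74 = 6400 - 147 ≡ 45; y = λ·(73 - 45) - 72 ≡ 34. → (45, 34)
3B = (45, 34).
Finally 2A + 3B:
(38, 65) + (45, 34). λ = (34 - 65)/(45 - 38) ≡ 66/7 mod 97. 7⁻¹ ≡ 14 (mod 97), so λ ≡ 51.
  x = λ² - 38 - 45 = 2601 - 83 ≡ 93; y = λ·(38 - 93) - 65 ≡ 40. → (93, 40)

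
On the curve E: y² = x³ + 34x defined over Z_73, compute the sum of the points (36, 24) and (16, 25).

(69, 47)

(36, 24) + (16, 25). λ = (25 - 24)/(16 - 36) ≡ 1/53 mod 73. 53⁻¹ ≡ 62 (mod 73) since 53·62 = 3286 ≡ 1, so λ ≡ 62.
  x = λ² - 36 - 16 = 3844 - 52 ≡ 69; y = λ·(36 - 69) - 24 ≡ 47. → (69, 47)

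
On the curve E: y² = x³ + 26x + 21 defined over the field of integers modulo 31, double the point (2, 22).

tangent at (2, 22): λ = (3·2² + 26)/(2·22) ≡ 7/13. 13⁻¹ ≡ 12 (mod 31) since 13·12 = 156 ≡ 1, so λ ≡ 7·12 ≡ 22.
  x = λ² - 2 - 2 = 484 - 4 ≡ 15; y = λ·(2 - 15) - 22 ≡ 2. → (15, 2)

(15, 2)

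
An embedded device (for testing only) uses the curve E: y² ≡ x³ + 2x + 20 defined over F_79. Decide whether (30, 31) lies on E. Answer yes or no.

y² = 31² ≡ 13; x³ + 2x + 20 = 27080 ≡ 62 (mod 79). 13 ≠ 62.

no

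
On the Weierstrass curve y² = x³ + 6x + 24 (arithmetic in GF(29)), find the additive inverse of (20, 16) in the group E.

(20, 13)

-(20, 16) = (20, -16 mod 29) = (20, 13).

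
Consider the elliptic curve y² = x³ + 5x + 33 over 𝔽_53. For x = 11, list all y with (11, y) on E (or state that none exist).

none

x³ + 5x + 33 = 1419 ≡ 41 (mod 53).
41 is a non-residue mod 53; no y exists.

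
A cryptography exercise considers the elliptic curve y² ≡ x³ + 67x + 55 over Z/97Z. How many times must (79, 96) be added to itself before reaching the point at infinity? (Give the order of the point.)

9

2P: tangent at (79, 96): λ = (3·79² + 67)/(2·96) ≡ 69/95. 95⁻¹ ≡ 48 (mod 97), so λ ≡ 69·48 ≡ 14.
  x = λ² - 79 - 79 = 196 - 158 ≡ 38; y = λ·(79 - 38) - 96 ≡ 90. → (38, 90)
3P: (38, 90) + (79, 96). λ = (96 - 90)/(79 - 38) ≡ 6/41 mod 97. 41⁻¹ ≡ 71 (mod 97) since 41·71 = 2911 ≡ 1, so λ ≡ 38.
  x = λ² - 38 - 79 = 1444 - 117 ≡ 66; y = λ·(38 - 66) - 90 ≡ 10. → (66, 10)
4P: (66, 10) + (79, 96). λ = (96 - 10)/(79 - 66) ≡ 86/13 mod 97. 13⁻¹ ≡ 15 (mod 97) since 13·15 = 195 ≡ 1, so λ ≡ 29.
  x = λ² - 66 - 79 = 841 - 145 ≡ 17; y = λ·(66 - 17) - 10 ≡ 53. → (17, 53)
5P: (17, 53) + (79, 96). λ = (96 - 53)/(79 - 17) ≡ 43/62 mod 97. 62⁻¹ ≡ 36 (mod 97), so λ ≡ 93.
  x = λ² - 17 - 79 = 8649 - 96 ≡ 17; y = λ·(17 - 17) - 53 ≡ 44. → (17, 44)
6P: (17, 44) + (79, 96). λ = (96 - 44)/(79 - 17) ≡ 52/62 mod 97. 62⁻¹ ≡ 36 (mod 97), so λ ≡ 29.
  x = λ² - 17 - 79 = 841 - 96 ≡ 66; y = λ·(17 - 66) - 44 ≡ 87. → (66, 87)
7P: (66, 87) + (79, 96). λ = (96 - 87)/(79 - 66) ≡ 9/13 mod 97. 13⁻¹ ≡ 15 (mod 97) since 13·15 = 195 ≡ 1, so λ ≡ 38.
  x = λ² - 66 - 79 = 1444 - 145 ≡ 38; y = λ·(66 - 38) - 87 ≡ 7. → (38, 7)
8P: (38, 7) + (79, 96). λ = (96 - 7)/(79 - 38) ≡ 89/41 mod 97. 41⁻¹ ≡ 71 (mod 97) since 41·71 = 2911 ≡ 1, so λ ≡ 14.
  x = λ² - 38 - 79 = 196 - 117 ≡ 79; y = λ·(38 - 79) - 7 ≡ 1. → (79, 1)
9P: (79, 1) + (79, 96): same x and y₁ ≡ -y₂, so the sum is the point at infinity.
9P = the point at infinity, so the order is 9.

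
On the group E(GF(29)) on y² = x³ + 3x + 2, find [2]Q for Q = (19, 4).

(24, 6)

tangent at (19, 4): λ = (3·19² + 3)/(2·4) ≡ 13/8. 8⁻¹ ≡ 11 (mod 29), so λ ≡ 13·11 ≡ 27.
  x = λ² - 19 - 19 = 729 - 38 ≡ 24; y = λ·(19 - 24) - 4 ≡ 6. → (24, 6)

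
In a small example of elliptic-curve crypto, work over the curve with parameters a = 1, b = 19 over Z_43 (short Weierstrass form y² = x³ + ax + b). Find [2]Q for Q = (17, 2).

tangent at (17, 2): λ = (3·17² + 1)/(2·2) ≡ 8/4. 4⁻¹ ≡ 11 (mod 43), so λ ≡ 8·11 ≡ 2.
  x = λ² - 17 - 17 = 4 - 34 ≡ 13; y = λ·(17 - 13) - 2 ≡ 6. → (13, 6)

(13, 6)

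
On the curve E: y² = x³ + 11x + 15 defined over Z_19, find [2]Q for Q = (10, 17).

(8, 8)

tangent at (10, 17): λ = (3·10² + 11)/(2·17) ≡ 7/15. 15⁻¹ ≡ 14 (mod 19) since 15·14 = 210 ≡ 1, so λ ≡ 7·14 ≡ 3.
  x = λ² - 10 - 10 = 9 - 20 ≡ 8; y = λ·(10 - 8) - 17 ≡ 8. → (8, 8)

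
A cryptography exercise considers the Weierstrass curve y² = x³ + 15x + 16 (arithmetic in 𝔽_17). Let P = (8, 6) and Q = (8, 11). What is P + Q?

O

The two points share x = 8 and their y-coordinates satisfy 6 + 11 ≡ 0 (mod 17), so they are inverses. Their sum is ∞.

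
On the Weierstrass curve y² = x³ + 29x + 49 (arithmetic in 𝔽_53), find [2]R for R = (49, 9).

(51, 6)

tangent at (49, 9): λ = (3·49² + 29)/(2·9) ≡ 24/18. 18⁻¹ ≡ 3 (mod 53) since 18·3 = 54 ≡ 1, so λ ≡ 24·3 ≡ 19.
  x = λ² - 49 - 49 = 361 - 98 ≡ 51; y = λ·(49 - 51) - 9 ≡ 6. → (51, 6)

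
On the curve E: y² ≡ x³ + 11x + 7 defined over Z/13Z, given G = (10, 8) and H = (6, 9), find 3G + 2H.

First 3G:
Repeated addition: build up to 3G.
2G: tangent at (10, 8): λ = (3·10² + 11)/(2·8) ≡ 12/3. 3⁻¹ ≡ 9 (mod 13), so λ ≡ 12·9 ≡ 4.
  x = λ² - 10 - 10 = 16 - 20 ≡ 9; y = λ·(10 - 9) - 8 ≡ 9. → (9, 9)
3G: (9, 9) + (10, 8). λ = (8 - 9)/(10 - 9) ≡ 12/1 mod 13. 1⁻¹ ≡ 1 (mod 13), so λ ≡ 12.
  x = λ² - 9 - 10 = 144 - 19 ≡ 8; y = λ·(9 - 8) - 9 ≡ 3. → (8, 3)
3G = (8, 3).
Next 2H:
Repeated addition: build up to 2H.
2H: tangent at (6, 9): λ = (3·6² + 11)/(2·9) ≡ 2/5. 5⁻¹ ≡ 8 (mod 13) since 5·8 = 40 ≡ 1, so λ ≡ 2·8 ≡ 3.
  x = λ² - 6 - 6 = 9 - 12 ≡ 10; y = λ·(6 - 10) - 9 ≡ 5. → (10, 5)
2H = (10, 5).
Finally 3G + 2H:
(8, 3) + (10, 5). λ = (5 - 3)/(10 - 8) ≡ 2/2 mod 13. 2⁻¹ ≡ 7 (mod 13) since 2·7 = 14 ≡ 1, so λ ≡ 1.
  x = λ² - 8 - 10 = 1 - 18 ≡ 9; y = λ·(8 - 9) - 3 ≡ 9. → (9, 9)

(9, 9)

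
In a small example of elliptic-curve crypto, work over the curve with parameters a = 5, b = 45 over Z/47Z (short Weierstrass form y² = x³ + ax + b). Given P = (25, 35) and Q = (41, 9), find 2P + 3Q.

First 2P:
Repeated addition: build up to 2P.
2P: tangent at (25, 35): λ = (3·25² + 5)/(2·35) ≡ 0/23. 23⁻¹ ≡ 45 (mod 47) since 23·45 = 1035 ≡ 1, so λ ≡ 0·45 ≡ 0.
  x = λ² - 25 - 25 = 0 - 50 ≡ 44; y = λ·(25 - 44) - 35 ≡ 12. → (44, 12)
2P = (44, 12).
Next 3Q:
Repeated addition: build up to 3Q.
2Q: tangent at (41, 9): λ = (3·41² + 5)/(2·9) ≡ 19/18. 18⁻¹ ≡ 34 (mod 47) since 18·34 = 612 ≡ 1, so λ ≡ 19·34 ≡ 35.
  x = λ² - 41 - 41 = 1225 - 82 ≡ 15; y = λ·(41 - 15) - 9 ≡ 8. → (15, 8)
3Q: (15, 8) + (41, 9). λ = (9 - 8)/(41 - 15) ≡ 1/26 mod 47. 26⁻¹ ≡ 38 (mod 47), so λ ≡ 38.
  x = λ² - 15 - 41 = 1444 - 56 ≡ 25; y = λ·(15 - 25) - 8 ≡ 35. → (25, 35)
3Q = (25, 35).
Finally 2P + 3Q:
(44, 12) + (25, 35). λ = (35 - 12)/(25 - 44) ≡ 23/28 mod 47. 28⁻¹ ≡ 42 (mod 47), so λ ≡ 26.
  x = λ² - 44 - 25 = 676 - 69 ≡ 43; y = λ·(44 - 43) - 12 ≡ 14. → (43, 14)

(43, 14)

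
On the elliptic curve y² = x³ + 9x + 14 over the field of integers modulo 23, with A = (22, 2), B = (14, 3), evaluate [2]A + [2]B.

(14, 20)

First 2A:
Repeated addition: build up to 2A.
2A: tangent at (22, 2): λ = (3·22² + 9)/(2·2) ≡ 12/4. 4⁻¹ ≡ 6 (mod 23) since 4·6 = 24 ≡ 1, so λ ≡ 12·6 ≡ 3.
  x = λ² - 22 - 22 = 9 - 44 ≡ 11; y = λ·(22 - 11) - 2 ≡ 8. → (11, 8)
2A = (11, 8).
Next 2B:
Repeated addition: build up to 2B.
2B: tangent at (14, 3): λ = (3·14² + 9)/(2·3) ≡ 22/6. 6⁻¹ ≡ 4 (mod 23), so λ ≡ 22·4 ≡ 19.
  x = λ² - 14 - 14 = 361 - 28 ≡ 11; y = λ·(14 - 11) - 3 ≡ 8. → (11, 8)
2B = (11, 8).
Finally 2A + 2B:
tangent at (11, 8): λ = (3·11² + 9)/(2·8) ≡ 4/16. 16⁻¹ ≡ 13 (mod 23), so λ ≡ 4·13 ≡ 6.
  x = λ² - 11 - 11 = 36 - 22 ≡ 14; y = λ·(11 - 14) - 8 ≡ 20. → (14, 20)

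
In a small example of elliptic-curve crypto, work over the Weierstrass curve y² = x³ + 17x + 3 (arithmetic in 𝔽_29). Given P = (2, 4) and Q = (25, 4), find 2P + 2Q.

First 2P:
Repeated addition: build up to 2P.
2P: tangent at (2, 4): λ = (3·2² + 17)/(2·4) ≡ 0/8. 8⁻¹ ≡ 11 (mod 29), so λ ≡ 0·11 ≡ 0.
  x = λ² - 2 - 2 = 0 - 4 ≡ 25; y = λ·(2 - 25) - 4 ≡ 25. → (25, 25)
2P = (25, 25).
Next 2Q:
Repeated addition: build up to 2Q.
2Q: tangent at (25, 4): λ = (3·25² + 17)/(2·4) ≡ 7/8. 8⁻¹ ≡ 11 (mod 29) since 8·11 = 88 ≡ 1, so λ ≡ 7·11 ≡ 19.
  x = λ² - 25 - 25 = 361 - 50 ≡ 21; y = λ·(25 - 21) - 4 ≡ 14. → (21, 14)
2Q = (21, 14).
Finally 2P + 2Q:
(25, 25) + (21, 14). λ = (14 - 25)/(21 - 25) ≡ 18/25 mod 29. 25⁻¹ ≡ 7 (mod 29) since 25·7 = 175 ≡ 1, so λ ≡ 10.
  x = λ² - 25 - 21 = 100 - 46 ≡ 25; y = λ·(25 - 25) - 25 ≡ 4. → (25, 4)

(25, 4)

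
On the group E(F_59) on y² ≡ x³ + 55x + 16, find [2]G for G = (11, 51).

(53, 58)

tangent at (11, 51): λ = (3·11² + 55)/(2·51) ≡ 5/43. 43⁻¹ ≡ 11 (mod 59), so λ ≡ 5·11 ≡ 55.
  x = λ² - 11 - 11 = 3025 - 22 ≡ 53; y = λ·(11 - 53) - 51 ≡ 58. → (53, 58)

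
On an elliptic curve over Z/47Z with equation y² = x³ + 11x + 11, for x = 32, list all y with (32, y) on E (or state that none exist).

x³ + 11x + 11 = 33131 ≡ 43 (mod 47).
43 is a non-residue mod 47; no y exists.

none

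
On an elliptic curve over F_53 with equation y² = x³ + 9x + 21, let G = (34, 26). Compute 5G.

Repeated addition: build up to 5G.
2G: tangent at (34, 26): λ = (3·34² + 9)/(2·26) ≡ 32/52. 52⁻¹ ≡ 52 (mod 53) since 52·52 = 2704 ≡ 1, so λ ≡ 32·52 ≡ 21.
  x = λ² - 34 - 34 = 441 - 68 ≡ 2; y = λ·(34 - 2) - 26 ≡ 10. → (2, 10)
3G: (2, 10) + (34, 26). λ = (26 - 10)/(34 - 2) ≡ 16/32 mod 53. 32⁻¹ ≡ 5 (mod 53), so λ ≡ 27.
  x = λ² - 2 - 34 = 729 - 36 ≡ 4; y = λ·(2 - 4) - 10 ≡ 42. → (4, 42)
4G: (4, 42) + (34, 26). λ = (26 - 42)/(34 - 4) ≡ 37/30 mod 53. 30⁻¹ ≡ 23 (mod 53), so λ ≡ 3.
  x = λ² - 4 - 34 = 9 - 38 ≡ 24; y = λ·(4 - 24) - 42 ≡ 4. → (24, 4)
5G: (24, 4) + (34, 26). λ = (26 - 4)/(34 - 24) ≡ 22/10 mod 53. 10⁻¹ ≡ 16 (mod 53) since 10·16 = 160 ≡ 1, so λ ≡ 34.
  x = λ² - 24 - 34 = 1156 - 58 ≡ 38; y = λ·(24 - 38) - 4 ≡ 50. → (38, 50)

(38, 50)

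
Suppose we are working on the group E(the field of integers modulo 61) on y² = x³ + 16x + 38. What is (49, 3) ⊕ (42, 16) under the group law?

(49, 3) + (42, 16). λ = (16 - 3)/(42 - 49) ≡ 13/54 mod 61. 54⁻¹ ≡ 26 (mod 61), so λ ≡ 33.
  x = λ² - 49 - 42 = 1089 - 91 ≡ 22; y = λ·(49 - 22) - 3 ≡ 34. → (22, 34)

(22, 34)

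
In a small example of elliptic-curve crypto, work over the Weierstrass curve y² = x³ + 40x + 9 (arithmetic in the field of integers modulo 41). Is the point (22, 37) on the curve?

yes

y² = 37² ≡ 16; x³ + 40x + 9 = 11537 ≡ 16 (mod 41). 16 = 16.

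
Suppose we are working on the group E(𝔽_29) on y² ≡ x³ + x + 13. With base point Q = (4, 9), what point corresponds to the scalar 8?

(24, 12)

Double-and-add on 8 = (1000)₂. Start with Q = (4, 9) for the leading 1-bit.
double: tangent at (4, 9): λ = (3·4² + 1)/(2·9) ≡ 20/18. 18⁻¹ ≡ 21 (mod 29), so λ ≡ 20·21 ≡ 14.
  x = λ² - 4 - 4 = 196 - 8 ≡ 14; y = λ·(4 - 14) - 9 ≡ 25. → (14, 25)
double: tangent at (14, 25): λ = (3·14² + 1)/(2·25) ≡ 9/21. 21⁻¹ ≡ 18 (mod 29), so λ ≡ 9·18 ≡ 17.
  x = λ² - 14 - 14 = 289 - 28 ≡ 0; y = λ·(14 - 0) - 25 ≡ 10. → (0, 10)
double: tangent at (0, 10): λ = (3·0² + 1)/(2·10) ≡ 1/20. 20⁻¹ ≡ 16 (mod 29), so λ ≡ 1·16 ≡ 16.
  x = λ² - 0 - 0 = 256 - 0 ≡ 24; y = λ·(0 - 24) - 10 ≡ 12. → (24, 12)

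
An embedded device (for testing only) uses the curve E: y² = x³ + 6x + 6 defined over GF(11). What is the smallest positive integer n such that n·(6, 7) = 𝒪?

7

2P: tangent at (6, 7): λ = (3·6² + 6)/(2·7) ≡ 4/3. 3⁻¹ ≡ 4 (mod 11), so λ ≡ 4·4 ≡ 5.
  x = λ² - 6 - 6 = 25 - 12 ≡ 2; y = λ·(6 - 2) - 7 ≡ 2. → (2, 2)
3P: (2, 2) + (6, 7). λ = (7 - 2)/(6 - 2) ≡ 5/4 mod 11. 4⁻¹ ≡ 3 (mod 11) since 4·3 = 12 ≡ 1, so λ ≡ 4.
  x = λ² - 2 - 6 = 16 - 8 ≡ 8; y = λ·(2 - 8) - 2 ≡ 7. → (8, 7)
4P: (8, 7) + (6, 7). λ = (7 - 7)/(6 - 8) ≡ 0/9 mod 11. 9⁻¹ ≡ 5 (mod 11), so λ ≡ 0.
  x = λ² - 8 - 6 = 0 - 14 ≡ 8; y = λ·(8 - 8) - 7 ≡ 4. → (8, 4)
5P: (8, 4) + (6, 7). λ = (7 - 4)/(6 - 8) ≡ 3/9 mod 11. 9⁻¹ ≡ 5 (mod 11) since 9·5 = 45 ≡ 1, so λ ≡ 4.
  x = λ² - 8 - 6 = 16 - 14 ≡ 2; y = λ·(8 - 2) - 4 ≡ 9. → (2, 9)
6P: (2, 9) + (6, 7). λ = (7 - 9)/(6 - 2) ≡ 9/4 mod 11. 4⁻¹ ≡ 3 (mod 11) since 4·3 = 12 ≡ 1, so λ ≡ 5.
  x = λ² - 2 - 6 = 25 - 8 ≡ 6; y = λ·(2 - 6) - 9 ≡ 4. → (6, 4)
7P: (6, 4) + (6, 7): same x and y₁ ≡ -y₂, so the sum is 𝒪.
7P = 𝒪, so the order is 7.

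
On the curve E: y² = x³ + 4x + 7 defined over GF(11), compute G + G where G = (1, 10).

(2, 10)

tangent at (1, 10): λ = (3·1² + 4)/(2·10) ≡ 7/9. 9⁻¹ ≡ 5 (mod 11) since 9·5 = 45 ≡ 1, so λ ≡ 7·5 ≡ 2.
  x = λ² - 1 - 1 = 4 - 2 ≡ 2; y = λ·(1 - 2) - 10 ≡ 10. → (2, 10)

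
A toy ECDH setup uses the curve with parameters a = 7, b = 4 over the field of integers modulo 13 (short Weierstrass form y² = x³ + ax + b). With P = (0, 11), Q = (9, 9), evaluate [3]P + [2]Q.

First 3P:
Repeated addition: build up to 3P.
2P: tangent at (0, 11): λ = (3·0² + 7)/(2·11) ≡ 7/9. 9⁻¹ ≡ 3 (mod 13), so λ ≡ 7·3 ≡ 8.
  x = λ² - 0 - 0 = 64 - 0 ≡ 12; y = λ·(0 - 12) - 11 ≡ 10. → (12, 10)
3P: (12, 10) + (0, 11). λ = (11 - 10)/(0 - 12) ≡ 1/1 mod 13. 1⁻¹ ≡ 1 (mod 13) since 1·1 = 1 ≡ 1, so λ ≡ 1.
  x = λ² - 12 - 0 = 1 - 12 ≡ 2; y = λ·(12 - 2) - 10 ≡ 0. → (2, 0)
3P = (2, 0).
Next 2Q:
Repeated addition: build up to 2Q.
2Q: tangent at (9, 9): λ = (3·9² + 7)/(2·9) ≡ 3/5. 5⁻¹ ≡ 8 (mod 13) since 5·8 = 40 ≡ 1, so λ ≡ 3·8 ≡ 11.
  x = λ² - 9 - 9 = 121 - 18 ≡ 12; y = λ·(9 - 12) - 9 ≡ 10. → (12, 10)
2Q = (12, 10).
Finally 3P + 2Q:
(2, 0) + (12, 10). λ = (10 - 0)/(12 - 2) ≡ 10/10 mod 13. 10⁻¹ ≡ 4 (mod 13) since 10·4 = 40 ≡ 1, so λ ≡ 1.
  x = λ² - 2 - 12 = 1 - 14 ≡ 0; y = λ·(2 - 0) - 0 ≡ 2. → (0, 2)

(0, 2)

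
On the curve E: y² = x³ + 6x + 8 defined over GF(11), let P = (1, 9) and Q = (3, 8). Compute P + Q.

(1, 9) + (3, 8). λ = (8 - 9)/(3 - 1) ≡ 10/2 mod 11. 2⁻¹ ≡ 6 (mod 11), so λ ≡ 5.
  x = λ² - 1 - 3 = 25 - 4 ≡ 10; y = λ·(1 - 10) - 9 ≡ 1. → (10, 1)

(10, 1)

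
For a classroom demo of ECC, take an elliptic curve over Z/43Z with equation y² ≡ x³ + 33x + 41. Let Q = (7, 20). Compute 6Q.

Double-and-add on 6 = (110)₂. Start with Q = (7, 20) for the leading 1-bit.
double: tangent at (7, 20): λ = (3·7² + 33)/(2·20) ≡ 8/40. 40⁻¹ ≡ 14 (mod 43) since 40·14 = 560 ≡ 1, so λ ≡ 8·14 ≡ 26.
  x = λ² - 7 - 7 = 676 - 14 ≡ 17; y = λ·(7 - 17) - 20 ≡ 21. → (17, 21)
add Q: (17, 21) + (7, 20). λ = (20 - 21)/(7 - 17) ≡ 42/33 mod 43. 33⁻¹ ≡ 30 (mod 43) since 33·30 = 990 ≡ 1, so λ ≡ 13.
  x = λ² - 17 - 7 = 169 - 24 ≡ 16; y = λ·(17 - 16) - 21 ≡ 35. → (16, 35)
double: tangent at (16, 35): λ = (3·16² + 33)/(2·35) ≡ 27/27. 27⁻¹ ≡ 8 (mod 43), so λ ≡ 27·8 ≡ 1.
  x = λ² - 16 - 16 = 1 - 32 ≡ 12; y = λ·(16 - 12) - 35 ≡ 12. → (12, 12)

(12, 12)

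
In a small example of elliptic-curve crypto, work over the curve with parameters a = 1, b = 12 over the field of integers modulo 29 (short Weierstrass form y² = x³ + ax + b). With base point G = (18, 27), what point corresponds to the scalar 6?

Double-and-add on 6 = (110)₂. Start with G = (18, 27) for the leading 1-bit.
double: tangent at (18, 27): λ = (3·18² + 1)/(2·27) ≡ 16/25. 25⁻¹ ≡ 7 (mod 29) since 25·7 = 175 ≡ 1, so λ ≡ 16·7 ≡ 25.
  x = λ² - 18 - 18 = 625 - 36 ≡ 9; y = λ·(18 - 9) - 27 ≡ 24. → (9, 24)
add G: (9, 24) + (18, 27). λ = (27 - 24)/(18 - 9) ≡ 3/9 mod 29. 9⁻¹ ≡ 13 (mod 29) since 9·13 = 117 ≡ 1, so λ ≡ 10.
  x = λ² - 9 - 18 = 100 - 27 ≡ 15; y = λ·(9 - 15) - 24 ≡ 3. → (15, 3)
double: tangent at (15, 3): λ = (3·15² + 1)/(2·3) ≡ 9/6. 6⁻¹ ≡ 5 (mod 29), so λ ≡ 9·5 ≡ 16.
  x = λ² - 15 - 15 = 256 - 30 ≡ 23; y = λ·(15 - 23) - 3 ≡ 14. → (23, 14)

(23, 14)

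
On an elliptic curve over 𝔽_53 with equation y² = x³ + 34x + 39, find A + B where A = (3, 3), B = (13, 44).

(13, 9)

(3, 3) + (13, 44). λ = (44 - 3)/(13 - 3) ≡ 41/10 mod 53. 10⁻¹ ≡ 16 (mod 53), so λ ≡ 20.
  x = λ² - 3 - 13 = 400 - 16 ≡ 13; y = λ·(3 - 13) - 3 ≡ 9. → (13, 9)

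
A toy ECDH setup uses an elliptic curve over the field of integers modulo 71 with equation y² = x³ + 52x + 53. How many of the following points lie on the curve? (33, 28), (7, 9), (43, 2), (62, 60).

1

(33, 28): 28² ≡ 3, rhs ≡ 5 → off.
(7, 9): 9² ≡ 10, rhs ≡ 50 → off.
(43, 2): 2² ≡ 4, rhs ≡ 4 → on.
(62, 60): 60² ≡ 50, rhs ≡ 63 → off.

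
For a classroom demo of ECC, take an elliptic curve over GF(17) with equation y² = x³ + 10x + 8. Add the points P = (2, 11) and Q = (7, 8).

(7, 9)

(2, 11) + (7, 8). λ = (8 - 11)/(7 - 2) ≡ 14/5 mod 17. 5⁻¹ ≡ 7 (mod 17), so λ ≡ 13.
  x = λ² - 2 - 7 = 169 - 9 ≡ 7; y = λ·(2 - 7) - 11 ≡ 9. → (7, 9)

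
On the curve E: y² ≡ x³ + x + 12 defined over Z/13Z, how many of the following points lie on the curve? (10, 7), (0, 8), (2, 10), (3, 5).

(10, 7): 7² ≡ 10, rhs ≡ 8 → off.
(0, 8): 8² ≡ 12, rhs ≡ 12 → on.
(2, 10): 10² ≡ 9, rhs ≡ 9 → on.
(3, 5): 5² ≡ 12, rhs ≡ 3 → off.

2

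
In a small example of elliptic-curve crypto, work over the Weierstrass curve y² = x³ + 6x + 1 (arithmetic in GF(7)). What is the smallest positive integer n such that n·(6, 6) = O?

2P: tangent at (6, 6): λ = (3·6² + 6)/(2·6) ≡ 2/5. 5⁻¹ ≡ 3 (mod 7) since 5·3 = 15 ≡ 1, so λ ≡ 2·3 ≡ 6.
  x = λ² - 6 - 6 = 36 - 12 ≡ 3; y = λ·(6 - 3) - 6 ≡ 5. → (3, 5)
3P: (3, 5) + (6, 6). λ = (6 - 5)/(6 - 3) ≡ 1/3 mod 7. 3⁻¹ ≡ 5 (mod 7), so λ ≡ 5.
  x = λ² - 3 - 6 = 25 - 9 ≡ 2; y = λ·(3 - 2) - 5 ≡ 0. → (2, 0)
4P: (2, 0) + (6, 6). λ = (6 - 0)/(6 - 2) ≡ 6/4 mod 7. 4⁻¹ ≡ 2 (mod 7), so λ ≡ 5.
  x = λ² - 2 - 6 = 25 - 8 ≡ 3; y = λ·(2 - 3) - 0 ≡ 2. → (3, 2)
5P: (3, 2) + (6, 6). λ = (6 - 2)/(6 - 3) ≡ 4/3 mod 7. 3⁻¹ ≡ 5 (mod 7) since 3·5 = 15 ≡ 1, so λ ≡ 6.
  x = λ² - 3 - 6 = 36 - 9 ≡ 6; y = λ·(3 - 6) - 2 ≡ 1. → (6, 1)
6P: (6, 1) + (6, 6): same x and y₁ ≡ -y₂, so the sum is O.
6P = O, so the order is 6.

6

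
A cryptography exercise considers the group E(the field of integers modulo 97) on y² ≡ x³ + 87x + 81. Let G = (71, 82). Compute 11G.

(25, 79)

Repeated addition: build up to 11G.
2G: tangent at (71, 82): λ = (3·71² + 87)/(2·82) ≡ 78/67. 67⁻¹ ≡ 42 (mod 97), so λ ≡ 78·42 ≡ 75.
  x = λ² - 71 - 71 = 5625 - 142 ≡ 51; y = λ·(71 - 51) - 82 ≡ 60. → (51, 60)
3G: (51, 60) + (71, 82). λ = (82 - 60)/(71 - 51) ≡ 22/20 mod 97. 20⁻¹ ≡ 34 (mod 97), so λ ≡ 69.
  x = λ² - 51 - 71 = 4761 - 122 ≡ 80; y = λ·(51 - 80) - 60 ≡ 73. → (80, 73)
4G: (80, 73) + (71, 82). λ = (82 - 73)/(71 - 80) ≡ 9/88 mod 97. 88⁻¹ ≡ 43 (mod 97) since 88·43 = 3784 ≡ 1, so λ ≡ 96.
  x = λ² - 80 - 71 = 9216 - 151 ≡ 44; y = λ·(80 - 44) - 73 ≡ 85. → (44, 85)
5G: (44, 85) + (71, 82). λ = (82 - 85)/(71 - 44) ≡ 94/27 mod 97. 27⁻¹ ≡ 18 (mod 97), so λ ≡ 43.
  x = λ² - 44 - 71 = 1849 - 115 ≡ 85; y = λ·(44 - 85) - 85 ≡ 92. → (85, 92)
6G: (85, 92) + (71, 82). λ = (82 - 92)/(71 - 85) ≡ 87/83 mod 97. 83⁻¹ ≡ 90 (mod 97) since 83·90 = 7470 ≡ 1, so λ ≡ 70.
  x = λ² - 85 - 71 = 4900 - 156 ≡ 88; y = λ·(85 - 88) - 92 ≡ 86. → (88, 86)
7G: (88, 86) + (71, 82). λ = (82 - 86)/(71 - 88) ≡ 93/80 mod 97. 80⁻¹ ≡ 57 (mod 97) since 80·57 = 4560 ≡ 1, so λ ≡ 63.
  x = λ² - 88 - 71 = 3969 - 159 ≡ 27; y = λ·(88 - 27) - 86 ≡ 71. → (27, 71)
8G: (27, 71) + (71, 82). λ = (82 - 71)/(71 - 27) ≡ 11/44 mod 97. 44⁻¹ ≡ 86 (mod 97) since 44·86 = 3784 ≡ 1, so λ ≡ 73.
  x = λ² - 27 - 71 = 5329 - 98 ≡ 90; y = λ·(27 - 90) - 71 ≡ 83. → (90, 83)
9G: (90, 83) + (71, 82). λ = (82 - 83)/(71 - 90) ≡ 96/78 mod 97. 78⁻¹ ≡ 51 (mod 97), so λ ≡ 46.
  x = λ² - 90 - 71 = 2116 - 161 ≡ 15; y = λ·(90 - 15) - 83 ≡ 69. → (15, 69)
10G: (15, 69) + (71, 82). λ = (82 - 69)/(71 - 15) ≡ 13/56 mod 97. 56⁻¹ ≡ 26 (mod 97) since 56·26 = 1456 ≡ 1, so λ ≡ 47.
  x = λ² - 15 - 71 = 2209 - 86 ≡ 86; y = λ·(15 - 86) - 69 ≡ 86. → (86, 86)
11G: (86, 86) + (71, 82). λ = (82 - 86)/(71 - 86) ≡ 93/82 mod 97. 82⁻¹ ≡ 84 (mod 97), so λ ≡ 52.
  x = λ² - 86 - 71 = 2704 - 157 ≡ 25; y = λ·(86 - 25) - 86 ≡ 79. → (25, 79)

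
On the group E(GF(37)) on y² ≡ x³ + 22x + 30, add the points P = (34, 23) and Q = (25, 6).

(34, 23) + (25, 6). λ = (6 - 23)/(25 - 34) ≡ 20/28 mod 37. 28⁻¹ ≡ 4 (mod 37), so λ ≡ 6.
  x = λ² - 34 - 25 = 36 - 59 ≡ 14; y = λ·(34 - 14) - 23 ≡ 23. → (14, 23)

(14, 23)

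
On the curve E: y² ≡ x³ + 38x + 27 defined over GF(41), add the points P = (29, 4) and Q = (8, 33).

(6, 15)

(29, 4) + (8, 33). λ = (33 - 4)/(8 - 29) ≡ 29/20 mod 41. 20⁻¹ ≡ 39 (mod 41), so λ ≡ 24.
  x = λ² - 29 - 8 = 576 - 37 ≡ 6; y = λ·(29 - 6) - 4 ≡ 15. → (6, 15)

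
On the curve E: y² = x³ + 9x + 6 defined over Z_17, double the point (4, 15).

tangent at (4, 15): λ = (3·4² + 9)/(2·15) ≡ 6/13. 13⁻¹ ≡ 4 (mod 17) since 13·4 = 52 ≡ 1, so λ ≡ 6·4 ≡ 7.
  x = λ² - 4 - 4 = 49 - 8 ≡ 7; y = λ·(4 - 7) - 15 ≡ 15. → (7, 15)

(7, 15)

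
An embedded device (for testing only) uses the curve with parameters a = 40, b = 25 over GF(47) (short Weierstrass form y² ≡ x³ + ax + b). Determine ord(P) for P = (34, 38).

2P: tangent at (34, 38): λ = (3·34² + 40)/(2·38) ≡ 30/29. 29⁻¹ ≡ 13 (mod 47), so λ ≡ 30·13 ≡ 14.
  x = λ² - 34 - 34 = 196 - 68 ≡ 34; y = λ·(34 - 34) - 38 ≡ 9. → (34, 9)
3P: (34, 9) + (34, 38): same x and y₁ ≡ -y₂, so the sum is 𝒪.
3P = 𝒪, so the order is 3.

3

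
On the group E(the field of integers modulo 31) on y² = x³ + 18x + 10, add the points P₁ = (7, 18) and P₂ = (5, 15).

(29, 11)

(7, 18) + (5, 15). λ = (15 - 18)/(5 - 7) ≡ 28/29 mod 31. 29⁻¹ ≡ 15 (mod 31) since 29·15 = 435 ≡ 1, so λ ≡ 17.
  x = λ² - 7 - 5 = 289 - 12 ≡ 29; y = λ·(7 - 29) - 18 ≡ 11. → (29, 11)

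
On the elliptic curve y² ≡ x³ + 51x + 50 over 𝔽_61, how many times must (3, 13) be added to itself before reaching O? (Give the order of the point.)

2P: tangent at (3, 13): λ = (3·3² + 51)/(2·13) ≡ 17/26. 26⁻¹ ≡ 54 (mod 61) since 26·54 = 1404 ≡ 1, so λ ≡ 17·54 ≡ 3.
  x = λ² - 3 - 3 = 9 - 6 ≡ 3; y = λ·(3 - 3) - 13 ≡ 48. → (3, 48)
3P: (3, 48) + (3, 13): same x and y₁ ≡ -y₂, so the sum is O.
3P = O, so the order is 3.

3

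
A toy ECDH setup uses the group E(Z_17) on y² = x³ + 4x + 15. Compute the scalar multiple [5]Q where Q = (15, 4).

(8, 7)

Repeated addition: build up to 5Q.
2Q: tangent at (15, 4): λ = (3·15² + 4)/(2·4) ≡ 16/8. 8⁻¹ ≡ 15 (mod 17), so λ ≡ 16·15 ≡ 2.
  x = λ² - 15 - 15 = 4 - 30 ≡ 8; y = λ·(15 - 8) - 4 ≡ 10. → (8, 10)
3Q: (8, 10) + (15, 4). λ = (4 - 10)/(15 - 8) ≡ 11/7 mod 17. 7⁻¹ ≡ 5 (mod 17), so λ ≡ 4.
  x = λ² - 8 - 15 = 16 - 23 ≡ 10; y = λ·(8 - 10) - 10 ≡ 16. → (10, 16)
4Q: (10, 16) + (15, 4). λ = (4 - 16)/(15 - 10) ≡ 5/5 mod 17. 5⁻¹ ≡ 7 (mod 17) since 5·7 = 35 ≡ 1, so λ ≡ 1.
  x = λ² - 10 - 15 = 1 - 25 ≡ 10; y = λ·(10 - 10) - 16 ≡ 1. → (10, 1)
5Q: (10, 1) + (15, 4). λ = (4 - 1)/(15 - 10) ≡ 3/5 mod 17. 5⁻¹ ≡ 7 (mod 17) since 5·7 = 35 ≡ 1, so λ ≡ 4.
  x = λ² - 10 - 15 = 16 - 25 ≡ 8; y = λ·(10 - 8) - 1 ≡ 7. → (8, 7)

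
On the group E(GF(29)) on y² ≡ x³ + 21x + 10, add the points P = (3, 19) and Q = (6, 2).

(3, 19) + (6, 2). λ = (2 - 19)/(6 - 3) ≡ 12/3 mod 29. 3⁻¹ ≡ 10 (mod 29), so λ ≡ 4.
  x = λ² - 3 - 6 = 16 - 9 ≡ 7; y = λ·(3 - 7) - 19 ≡ 23. → (7, 23)

(7, 23)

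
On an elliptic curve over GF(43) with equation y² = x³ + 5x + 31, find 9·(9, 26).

(10, 36)

Write P = (9, 26).
Double-and-add on 9 = (1001)₂. Start with P = (9, 26) for the leading 1-bit.
double: tangent at (9, 26): λ = (3·9² + 5)/(2·26) ≡ 33/9. 9⁻¹ ≡ 24 (mod 43), so λ ≡ 33·24 ≡ 18.
  x = λ² - 9 - 9 = 324 - 18 ≡ 5; y = λ·(9 - 5) - 26 ≡ 3. → (5, 3)
double: tangent at (5, 3): λ = (3·5² + 5)/(2·3) ≡ 37/6. 6⁻¹ ≡ 36 (mod 43), so λ ≡ 37·36 ≡ 42.
  x = λ² - 5 - 5 = 1764 - 10 ≡ 34; y = λ·(5 - 34) - 3 ≡ 26. → (34, 26)
double: tangent at (34, 26): λ = (3·34² + 5)/(2·26) ≡ 33/9. 9⁻¹ ≡ 24 (mod 43) since 9·24 = 216 ≡ 1, so λ ≡ 33·24 ≡ 18.
  x = λ² - 34 - 34 = 324 - 68 ≡ 41; y = λ·(34 - 41) - 26 ≡ 20. → (41, 20)
add P: (41, 20) + (9, 26). λ = (26 - 20)/(9 - 41) ≡ 6/11 mod 43. 11⁻¹ ≡ 4 (mod 43), so λ ≡ 24.
  x = λ² - 41 - 9 = 576 - 50 ≡ 10; y = λ·(41 - 10) - 20 ≡ 36. → (10, 36)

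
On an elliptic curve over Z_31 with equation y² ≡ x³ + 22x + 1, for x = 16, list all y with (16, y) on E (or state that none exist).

x³ + 22x + 1 = 4449 ≡ 16 (mod 31).
Square roots of 16 mod 31: 4 and 27 (since 4² = 16 ≡ 16).

4, 27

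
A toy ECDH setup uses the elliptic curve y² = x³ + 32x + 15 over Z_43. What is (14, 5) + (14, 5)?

(32, 40)

tangent at (14, 5): λ = (3·14² + 32)/(2·5) ≡ 18/10. 10⁻¹ ≡ 13 (mod 43) since 10·13 = 130 ≡ 1, so λ ≡ 18·13 ≡ 19.
  x = λ² - 14 - 14 = 361 - 28 ≡ 32; y = λ·(14 - 32) - 5 ≡ 40. → (32, 40)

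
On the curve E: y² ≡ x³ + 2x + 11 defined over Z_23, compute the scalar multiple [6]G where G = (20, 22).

(20, 22)

Repeated addition: build up to 6G.
2G: tangent at (20, 22): λ = (3·20² + 2)/(2·22) ≡ 6/21. 21⁻¹ ≡ 11 (mod 23), so λ ≡ 6·11 ≡ 20.
  x = λ² - 20 - 20 = 400 - 40 ≡ 15; y = λ·(20 - 15) - 22 ≡ 9. → (15, 9)
3G: (15, 9) + (20, 22). λ = (22 - 9)/(20 - 15) ≡ 13/5 mod 23. 5⁻¹ ≡ 14 (mod 23) since 5·14 = 70 ≡ 1, so λ ≡ 21.
  x = λ² - 15 - 20 = 441 - 35 ≡ 15; y = λ·(15 - 15) - 9 ≡ 14. → (15, 14)
4G: (15, 14) + (20, 22). λ = (22 - 14)/(20 - 15) ≡ 8/5 mod 23. 5⁻¹ ≡ 14 (mod 23), so λ ≡ 20.
  x = λ² - 15 - 20 = 400 - 35 ≡ 20; y = λ·(15 - 20) - 14 ≡ 1. → (20, 1)
5G: (20, 1) + (20, 22): same x and y₁ ≡ -y₂, so the sum is 𝒪.
6G: 𝒪 + (20, 22) = (20, 22) (identity).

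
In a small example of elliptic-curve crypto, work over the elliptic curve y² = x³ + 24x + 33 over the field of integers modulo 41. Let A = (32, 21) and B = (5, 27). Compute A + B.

(32, 21) + (5, 27). λ = (27 - 21)/(5 - 32) ≡ 6/14 mod 41. 14⁻¹ ≡ 3 (mod 41) since 14·3 = 42 ≡ 1, so λ ≡ 18.
  x = λ² - 32 - 5 = 324 - 37 ≡ 0; y = λ·(32 - 0) - 21 ≡ 22. → (0, 22)

(0, 22)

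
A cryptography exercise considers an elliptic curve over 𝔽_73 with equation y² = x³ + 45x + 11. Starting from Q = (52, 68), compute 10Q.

(46, 65)

Double-and-add on 10 = (1010)₂. Start with Q = (52, 68) for the leading 1-bit.
double: tangent at (52, 68): λ = (3·52² + 45)/(2·68) ≡ 54/63. 63⁻¹ ≡ 51 (mod 73) since 63·51 = 3213 ≡ 1, so λ ≡ 54·51 ≡ 53.
  x = λ² - 52 - 52 = 2809 - 104 ≡ 4; y = λ·(52 - 4) - 68 ≡ 67. → (4, 67)
double: tangent at (4, 67): λ = (3·4² + 45)/(2·67) ≡ 20/61. 61⁻¹ ≡ 6 (mod 73) since 61·6 = 366 ≡ 1, so λ ≡ 20·6 ≡ 47.
  x = λ² - 4 - 4 = 2209 - 8 ≡ 11; y = λ·(4 - 11) - 67 ≡ 42. → (11, 42)
add Q: (11, 42) + (52, 68). λ = (68 - 42)/(52 - 11) ≡ 26/41 mod 73. 41⁻¹ ≡ 57 (mod 73), so λ ≡ 22.
  x = λ² - 11 - 52 = 484 - 63 ≡ 56; y = λ·(11 - 56) - 42 ≡ 63. → (56, 63)
double: tangent at (56, 63): λ = (3·56² + 45)/(2·63) ≡ 36/53. 53⁻¹ ≡ 62 (mod 73), so λ ≡ 36·62 ≡ 42.
  x = λ² - 56 - 56 = 1764 - 112 ≡ 46; y = λ·(56 - 46) - 63 ≡ 65. → (46, 65)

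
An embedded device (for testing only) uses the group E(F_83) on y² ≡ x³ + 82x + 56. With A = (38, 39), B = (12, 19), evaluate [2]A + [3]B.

(77, 57)

First 2A:
Repeated addition: build up to 2A.
2A: tangent at (38, 39): λ = (3·38² + 82)/(2·39) ≡ 15/78. 78⁻¹ ≡ 33 (mod 83), so λ ≡ 15·33 ≡ 80.
  x = λ² - 38 - 38 = 6400 - 76 ≡ 16; y = λ·(38 - 16) - 39 ≡ 61. → (16, 61)
2A = (16, 61).
Next 3B:
Repeated addition: build up to 3B.
2B: tangent at (12, 19): λ = (3·12² + 82)/(2·19) ≡ 16/38. 38⁻¹ ≡ 59 (mod 83), so λ ≡ 16·59 ≡ 31.
  x = λ² - 12 - 12 = 961 - 24 ≡ 24; y = λ·(12 - 24) - 19 ≡ 24. → (24, 24)
3B: (24, 24) + (12, 19). λ = (19 - 24)/(12 - 24) ≡ 78/71 mod 83. 71⁻¹ ≡ 76 (mod 83), so λ ≡ 35.
  x = λ² - 24 - 12 = 1225 - 36 ≡ 27; y = λ·(24 - 27) - 24 ≡ 37. → (27, 37)
3B = (27, 37).
Finally 2A + 3B:
(16, 61) + (27, 37). λ = (37 - 61)/(27 - 16) ≡ 59/11 mod 83. 11⁻¹ ≡ 68 (mod 83) since 11·68 = 748 ≡ 1, so λ ≡ 28.
  x = λ² - 16 - 27 = 784 - 43 ≡ 77; y = λ·(16 - 77) - 61 ≡ 57. → (77, 57)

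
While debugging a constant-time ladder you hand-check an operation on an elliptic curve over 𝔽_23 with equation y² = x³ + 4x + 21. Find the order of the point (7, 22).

2P: tangent at (7, 22): λ = (3·7² + 4)/(2·22) ≡ 13/21. 21⁻¹ ≡ 11 (mod 23) since 21·11 = 231 ≡ 1, so λ ≡ 13·11 ≡ 5.
  x = λ² - 7 - 7 = 25 - 14 ≡ 11; y = λ·(7 - 11) - 22 ≡ 4. → (11, 4)
3P: (11, 4) + (7, 22). λ = (22 - 4)/(7 - 11) ≡ 18/19 mod 23. 19⁻¹ ≡ 17 (mod 23) since 19·17 = 323 ≡ 1, so λ ≡ 7.
  x = λ² - 11 - 7 = 49 - 18 ≡ 8; y = λ·(11 - 8) - 4 ≡ 17. → (8, 17)
4P: (8, 17) + (7, 22). λ = (22 - 17)/(7 - 8) ≡ 5/22 mod 23. 22⁻¹ ≡ 22 (mod 23) since 22·22 = 484 ≡ 1, so λ ≡ 18.
  x = λ² - 8 - 7 = 324 - 15 ≡ 10; y = λ·(8 - 10) - 17 ≡ 16. → (10, 16)
5P: (10, 16) + (7, 22). λ = (22 - 16)/(7 - 10) ≡ 6/20 mod 23. 20⁻¹ ≡ 15 (mod 23) since 20·15 = 300 ≡ 1, so λ ≡ 21.
  x = λ² - 10 - 7 = 441 - 17 ≡ 10; y = λ·(10 - 10) - 16 ≡ 7. → (10, 7)
6P: (10, 7) + (7, 22). λ = (22 - 7)/(7 - 10) ≡ 15/20 mod 23. 20⁻¹ ≡ 15 (mod 23), so λ ≡ 18.
  x = λ² - 10 - 7 = 324 - 17 ≡ 8; y = λ·(10 - 8) - 7 ≡ 6. → (8, 6)
7P: (8, 6) + (7, 22). λ = (22 - 6)/(7 - 8) ≡ 16/22 mod 23. 22⁻¹ ≡ 22 (mod 23) since 22·22 = 484 ≡ 1, so λ ≡ 7.
  x = λ² - 8 - 7 = 49 - 15 ≡ 11; y = λ·(8 - 11) - 6 ≡ 19. → (11, 19)
8P: (11, 19) + (7, 22). λ = (22 - 19)/(7 - 11) ≡ 3/19 mod 23. 19⁻¹ ≡ 17 (mod 23), so λ ≡ 5.
  x = λ² - 11 - 7 = 25 - 18 ≡ 7; y = λ·(11 - 7) - 19 ≡ 1. → (7, 1)
9P: (7, 1) + (7, 22): same x and y₁ ≡ -y₂, so the sum is ∞.
9P = ∞, so the order is 9.

9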